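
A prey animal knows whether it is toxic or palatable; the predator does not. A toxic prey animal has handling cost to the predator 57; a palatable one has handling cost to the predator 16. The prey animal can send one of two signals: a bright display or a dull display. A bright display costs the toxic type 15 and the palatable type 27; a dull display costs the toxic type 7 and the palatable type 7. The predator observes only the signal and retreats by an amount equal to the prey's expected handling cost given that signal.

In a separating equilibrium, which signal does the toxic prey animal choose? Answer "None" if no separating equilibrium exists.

Try toxic → bright display, palatable → dull display:
  Under separation the predator infers type exactly: bright display → toxic (pays 57), dull display → palatable (pays 16).
  Toxic: bright display gives 57 − 15 = 42; dull display gives 16 − 7 = 9. No deviation. ✓
  Palatable: dull display gives 16 − 7 = 9; bright display gives 57 − 27 = 30. Would deviate. ✗
Try toxic → dull display, palatable → bright display:
  Under separation the predator infers type exactly: dull display → toxic (pays 57), bright display → palatable (pays 16).
  Toxic: dull display gives 57 − 7 = 50; bright display gives 16 − 15 = 1. No deviation. ✓
  Palatable: bright display gives 16 − 27 = -11; dull display gives 57 − 7 = 50. Would deviate. ✗
Neither assignment is incentive-compatible.

None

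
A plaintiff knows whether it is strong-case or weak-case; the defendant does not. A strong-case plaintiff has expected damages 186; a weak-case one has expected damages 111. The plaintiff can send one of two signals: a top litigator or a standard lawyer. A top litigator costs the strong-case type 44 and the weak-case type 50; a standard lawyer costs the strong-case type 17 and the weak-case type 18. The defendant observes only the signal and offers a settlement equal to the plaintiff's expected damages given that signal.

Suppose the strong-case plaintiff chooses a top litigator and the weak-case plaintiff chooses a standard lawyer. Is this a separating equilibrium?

If types separate, top litigator earns payment 186 and standard lawyer earns 111.
Strong-case: top litigator gives 186 − 44 = 142; standard lawyer gives 111 − 17 = 94. No deviation. ✓
Weak-case: standard lawyer gives 111 − 18 = 93; top litigator gives 186 − 50 = 136. Would deviate. ✗

No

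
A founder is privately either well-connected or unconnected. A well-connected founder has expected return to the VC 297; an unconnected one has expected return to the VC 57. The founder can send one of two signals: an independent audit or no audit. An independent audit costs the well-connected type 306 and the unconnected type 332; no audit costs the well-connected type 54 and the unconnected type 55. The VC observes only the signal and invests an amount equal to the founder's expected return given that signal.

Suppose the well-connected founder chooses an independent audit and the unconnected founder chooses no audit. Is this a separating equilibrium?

No

If types separate, audit earns payment 297 and no audit earns 57.
Well-connected: audit gives 297 − 306 = -9; no audit gives 57 − 54 = 3. Would deviate. ✗
Unconnected: no audit gives 57 − 55 = 2; audit gives 297 − 332 = -35. No deviation. ✓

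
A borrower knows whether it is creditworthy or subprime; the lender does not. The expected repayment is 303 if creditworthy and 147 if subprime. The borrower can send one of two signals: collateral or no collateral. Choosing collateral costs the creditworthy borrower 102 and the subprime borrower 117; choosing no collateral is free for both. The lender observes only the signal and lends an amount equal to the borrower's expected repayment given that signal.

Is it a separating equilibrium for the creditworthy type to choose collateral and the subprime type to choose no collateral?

No

Under separation the lender infers type exactly: collateral → creditworthy (pays 303), no collateral → subprime (pays 147).
Creditworthy: collateral gives 303 − 102 = 201; no collateral gives 147 − 0 = 147. No deviation. ✓
Subprime: no collateral gives 147 − 0 = 147; collateral gives 303 − 117 = 186. Would deviate. ✗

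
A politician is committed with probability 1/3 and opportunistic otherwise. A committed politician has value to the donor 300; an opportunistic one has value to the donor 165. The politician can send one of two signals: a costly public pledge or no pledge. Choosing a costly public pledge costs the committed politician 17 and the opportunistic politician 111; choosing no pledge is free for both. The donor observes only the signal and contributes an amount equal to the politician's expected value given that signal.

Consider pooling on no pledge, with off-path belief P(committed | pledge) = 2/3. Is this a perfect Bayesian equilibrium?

No

At the pooled signal (no pledge) the donor holds the prior 1/3 and pays 1/3·300 + 2/3·165 = 210. Off-path (pledge) belief 2/3 gives 2/3·300 + 1/3·165 = 255.
Committed: no pledge gives 210 − 0 = 210; pledge gives 255 − 17 = 238. Deviates. ✗
Opportunistic: no pledge gives 210 − 0 = 210; pledge gives 255 − 111 = 144. Stays. ✓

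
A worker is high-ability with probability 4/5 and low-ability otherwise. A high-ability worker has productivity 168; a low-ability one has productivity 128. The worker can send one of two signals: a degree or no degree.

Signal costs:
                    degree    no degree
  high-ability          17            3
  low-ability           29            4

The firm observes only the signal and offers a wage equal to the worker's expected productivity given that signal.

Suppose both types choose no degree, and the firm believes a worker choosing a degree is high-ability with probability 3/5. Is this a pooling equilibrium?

At the pooled signal (no degree) the firm holds the prior 4/5 and pays 4/5·168 + 1/5·128 = 160. Off-path (degree) belief 3/5 gives 3/5·168 + 2/5·128 = 152.
High-ability: no degree gives 160 − 3 = 157; degree gives 152 − 17 = 135. Stays. ✓
Low-ability: no degree gives 160 − 4 = 156; degree gives 152 − 29 = 123. Stays. ✓

Yes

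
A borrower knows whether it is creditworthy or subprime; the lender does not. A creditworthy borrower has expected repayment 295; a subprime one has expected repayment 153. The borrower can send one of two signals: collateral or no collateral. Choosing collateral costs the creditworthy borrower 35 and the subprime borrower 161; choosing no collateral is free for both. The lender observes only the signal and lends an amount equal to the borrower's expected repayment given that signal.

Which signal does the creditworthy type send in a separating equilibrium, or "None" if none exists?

Try creditworthy → collateral, subprime → no collateral:
  Under separation the lender infers type exactly: collateral → creditworthy (pays 295), no collateral → subprime (pays 153).
  Creditworthy: collateral gives 295 − 35 = 260; no collateral gives 153 − 0 = 153. No deviation. ✓
  Subprime: no collateral gives 153 − 0 = 153; collateral gives 295 − 161 = 134. No deviation. ✓
Both hold — the creditworthy type sends collateral.

collateral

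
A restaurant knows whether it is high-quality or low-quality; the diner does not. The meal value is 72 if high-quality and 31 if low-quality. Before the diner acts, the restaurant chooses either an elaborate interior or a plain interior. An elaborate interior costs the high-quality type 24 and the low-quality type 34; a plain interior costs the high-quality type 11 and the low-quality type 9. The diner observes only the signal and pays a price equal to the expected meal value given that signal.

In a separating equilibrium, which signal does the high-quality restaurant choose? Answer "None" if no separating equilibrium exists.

None

Try high-quality → elaborate interior, low-quality → plain interior:
  If types separate, elaborate interior earns payment 72 and plain interior earns 31.
  High-quality: elaborate interior gives 72 − 24 = 48; plain interior gives 31 − 11 = 20. No deviation. ✓
  Low-quality: plain interior gives 31 − 9 = 22; elaborate interior gives 72 − 34 = 38. Would deviate. ✗
Try high-quality → plain interior, low-quality → elaborate interior:
  If types separate, plain interior earns payment 72 and elaborate interior earns 31.
  High-quality: plain interior gives 72 − 11 = 61; elaborate interior gives 31 − 24 = 7. No deviation. ✓
  Low-quality: elaborate interior gives 31 − 34 = -3; plain interior gives 72 − 9 = 63. Would deviate. ✗
Neither assignment is incentive-compatible.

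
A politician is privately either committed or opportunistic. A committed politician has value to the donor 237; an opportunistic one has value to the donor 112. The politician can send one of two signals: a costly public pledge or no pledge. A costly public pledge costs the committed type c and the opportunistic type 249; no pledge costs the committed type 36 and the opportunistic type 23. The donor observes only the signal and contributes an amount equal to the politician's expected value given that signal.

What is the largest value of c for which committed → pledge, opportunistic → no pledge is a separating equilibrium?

161

Under separation: pledge → committed (pays 237); no pledge → opportunistic (pays 112).
Opportunistic: 112 − 23 = 89 ≥ 237 − 249 = -12. Holds regardless of c. ✓
Committed: 237 − c ≥ 112 − 36, so c ≤ 237 − 76 = 161.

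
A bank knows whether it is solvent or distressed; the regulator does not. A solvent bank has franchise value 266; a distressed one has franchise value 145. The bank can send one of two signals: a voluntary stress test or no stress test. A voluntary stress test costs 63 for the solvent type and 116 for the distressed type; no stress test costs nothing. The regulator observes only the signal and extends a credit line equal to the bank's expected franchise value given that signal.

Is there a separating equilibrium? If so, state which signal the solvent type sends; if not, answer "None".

None

Try solvent → stress test, distressed → no stress test:
  Under separation the regulator infers type exactly: stress test → solvent (pays 266), no stress test → distressed (pays 145).
  Solvent: stress test gives 266 − 63 = 203; no stress test gives 145 − 0 = 145. No deviation. ✓
  Distressed: no stress test gives 145 − 0 = 145; stress test gives 266 − 116 = 150. Would deviate. ✗
Try solvent → no stress test, distressed → stress test:
  Under separation the regulator infers type exactly: no stress test → solvent (pays 266), stress test → distressed (pays 145).
  Solvent: no stress test gives 266 − 0 = 266; stress test gives 145 − 63 = 82. No deviation. ✓
  Distressed: stress test gives 145 − 116 = 29; no stress test gives 266 − 0 = 266. Would deviate. ✗
Neither assignment is incentive-compatible.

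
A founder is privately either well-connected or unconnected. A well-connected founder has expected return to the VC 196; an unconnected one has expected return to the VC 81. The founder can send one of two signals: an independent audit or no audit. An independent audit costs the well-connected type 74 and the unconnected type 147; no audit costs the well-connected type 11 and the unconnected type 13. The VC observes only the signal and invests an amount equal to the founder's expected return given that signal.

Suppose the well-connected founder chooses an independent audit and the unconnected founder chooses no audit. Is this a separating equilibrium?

Yes

If types separate, audit earns payment 196 and no audit earns 81.
Well-connected: audit gives 196 − 74 = 122; no audit gives 81 − 11 = 70. No deviation. ✓
Unconnected: no audit gives 81 − 13 = 68; audit gives 196 − 147 = 49. No deviation. ✓
Neither type gains from mimicking the other.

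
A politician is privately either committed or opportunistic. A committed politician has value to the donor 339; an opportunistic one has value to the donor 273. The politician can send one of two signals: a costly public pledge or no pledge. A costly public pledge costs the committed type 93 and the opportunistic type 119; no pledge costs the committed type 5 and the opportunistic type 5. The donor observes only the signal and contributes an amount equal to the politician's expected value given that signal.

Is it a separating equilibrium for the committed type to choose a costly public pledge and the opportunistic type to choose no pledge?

Under separation the donor infers type exactly: pledge → committed (pays 339), no pledge → opportunistic (pays 273).
Committed: pledge gives 339 − 93 = 246; no pledge gives 273 − 5 = 268. Would deviate. ✗
Opportunistic: no pledge gives 273 − 5 = 268; pledge gives 339 − 119 = 220. No deviation. ✓

No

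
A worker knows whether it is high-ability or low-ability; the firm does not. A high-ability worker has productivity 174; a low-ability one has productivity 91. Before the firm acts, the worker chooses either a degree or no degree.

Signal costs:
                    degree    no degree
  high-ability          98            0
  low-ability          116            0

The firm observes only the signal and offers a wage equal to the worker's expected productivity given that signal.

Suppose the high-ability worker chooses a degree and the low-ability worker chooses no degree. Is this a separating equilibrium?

No

Under separation the firm infers type exactly: degree → high-ability (pays 174), no degree → low-ability (pays 91).
High-ability: degree gives 174 − 98 = 76; no degree gives 91 − 0 = 91. Would deviate. ✗
Low-ability: no degree gives 91 − 0 = 91; degree gives 174 − 116 = 58. No deviation. ✓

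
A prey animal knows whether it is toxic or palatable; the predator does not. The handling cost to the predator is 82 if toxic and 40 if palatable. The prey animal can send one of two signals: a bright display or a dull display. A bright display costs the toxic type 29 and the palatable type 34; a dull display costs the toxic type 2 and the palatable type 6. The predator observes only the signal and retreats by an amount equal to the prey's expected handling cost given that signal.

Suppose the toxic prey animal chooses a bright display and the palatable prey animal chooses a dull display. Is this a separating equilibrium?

No

If types separate, bright display earns payment 82 and dull display earns 40.
Toxic: bright display gives 82 − 29 = 53; dull display gives 40 − 2 = 38. No deviation. ✓
Palatable: dull display gives 40 − 6 = 34; bright display gives 82 − 34 = 48. Would deviate. ✗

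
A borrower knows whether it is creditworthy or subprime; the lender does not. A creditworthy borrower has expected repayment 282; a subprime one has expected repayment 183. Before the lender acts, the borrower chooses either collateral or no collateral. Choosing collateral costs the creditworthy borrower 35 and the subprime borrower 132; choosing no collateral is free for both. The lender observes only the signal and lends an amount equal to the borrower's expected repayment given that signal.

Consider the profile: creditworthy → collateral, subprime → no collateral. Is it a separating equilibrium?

Yes

If types separate, collateral earns payment 282 and no collateral earns 183.
Creditworthy: collateral gives 282 − 35 = 247; no collateral gives 183 − 0 = 183. No deviation. ✓
Subprime: no collateral gives 183 − 0 = 183; collateral gives 282 − 132 = 150. No deviation. ✓
Both incentive constraints hold.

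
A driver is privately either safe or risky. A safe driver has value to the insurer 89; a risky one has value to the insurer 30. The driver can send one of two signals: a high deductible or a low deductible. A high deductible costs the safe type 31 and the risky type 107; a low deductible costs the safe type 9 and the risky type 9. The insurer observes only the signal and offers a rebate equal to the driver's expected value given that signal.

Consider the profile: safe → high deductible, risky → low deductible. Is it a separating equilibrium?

Yes

Under separation the insurer infers type exactly: high deductible → safe (pays 89), low deductible → risky (pays 30).
Safe: high deductible gives 89 − 31 = 58; low deductible gives 30 − 9 = 21. No deviation. ✓
Risky: low deductible gives 30 − 9 = 21; high deductible gives 89 − 107 = -18. No deviation. ✓
Both incentive constraints hold.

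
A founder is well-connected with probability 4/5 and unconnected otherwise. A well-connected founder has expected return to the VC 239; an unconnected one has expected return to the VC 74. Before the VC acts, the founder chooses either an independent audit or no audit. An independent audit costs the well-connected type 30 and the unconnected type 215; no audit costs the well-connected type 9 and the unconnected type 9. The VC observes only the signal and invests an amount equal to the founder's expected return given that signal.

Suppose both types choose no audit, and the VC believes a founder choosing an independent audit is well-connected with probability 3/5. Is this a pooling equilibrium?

On the equilibrium path (no audit) the VC holds the prior 4/5 and pays 4/5·239 + 1/5·74 = 206. Off-path (audit) belief 3/5 gives 3/5·239 + 2/5·74 = 173.
Well-connected: no audit gives 206 − 9 = 197; audit gives 173 − 30 = 143. Stays. ✓
Unconnected: no audit gives 206 − 9 = 197; audit gives 173 − 215 = -42. Stays. ✓
Beliefs are Bayes-consistent on-path and both types best-respond.

Yes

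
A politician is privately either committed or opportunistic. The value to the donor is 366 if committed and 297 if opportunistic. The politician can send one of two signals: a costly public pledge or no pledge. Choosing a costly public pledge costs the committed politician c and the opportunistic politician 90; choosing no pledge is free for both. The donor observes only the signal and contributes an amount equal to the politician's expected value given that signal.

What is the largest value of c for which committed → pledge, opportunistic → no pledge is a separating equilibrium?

69

Under separation: pledge → committed (pays 366); no pledge → opportunistic (pays 297).
Opportunistic: 297 − 0 = 297 ≥ 366 − 90 = 276. Holds regardless of c. ✓
Committed: 366 − c ≥ 297 − 0, so c ≤ 366 − 297 = 69.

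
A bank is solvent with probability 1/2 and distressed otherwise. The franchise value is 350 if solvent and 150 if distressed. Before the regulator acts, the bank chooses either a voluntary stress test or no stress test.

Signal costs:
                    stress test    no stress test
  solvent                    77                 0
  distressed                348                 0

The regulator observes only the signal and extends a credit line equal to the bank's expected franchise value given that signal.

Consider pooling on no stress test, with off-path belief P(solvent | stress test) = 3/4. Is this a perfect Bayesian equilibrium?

Yes

At the pooled signal (no stress test) the regulator holds the prior 1/2 and pays 1/2·350 + 1/2·150 = 250. Off-path (stress test) belief 3/4 gives 3/4·350 + 1/4·150 = 300.
Solvent: no stress test gives 250 − 0 = 250; stress test gives 300 − 77 = 223. Stays. ✓
Distressed: no stress test gives 250 − 0 = 250; stress test gives 300 − 348 = -48. Stays. ✓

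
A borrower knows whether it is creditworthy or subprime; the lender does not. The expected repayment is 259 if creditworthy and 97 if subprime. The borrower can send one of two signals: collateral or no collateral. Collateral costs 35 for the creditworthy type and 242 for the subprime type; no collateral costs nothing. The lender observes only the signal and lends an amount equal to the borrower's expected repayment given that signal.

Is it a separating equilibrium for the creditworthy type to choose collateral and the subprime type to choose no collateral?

Yes

If types separate, collateral earns payment 259 and no collateral earns 97.
Creditworthy: collateral gives 259 − 35 = 224; no collateral gives 97 − 0 = 97. No deviation. ✓
Subprime: no collateral gives 97 − 0 = 97; collateral gives 259 − 242 = 17. No deviation. ✓
Neither type gains from mimicking the other.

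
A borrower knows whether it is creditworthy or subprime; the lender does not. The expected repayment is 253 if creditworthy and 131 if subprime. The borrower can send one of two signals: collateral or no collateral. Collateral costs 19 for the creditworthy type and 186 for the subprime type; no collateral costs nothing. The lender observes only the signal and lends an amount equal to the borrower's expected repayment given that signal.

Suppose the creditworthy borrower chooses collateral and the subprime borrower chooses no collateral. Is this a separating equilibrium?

If types separate, collateral earns payment 253 and no collateral earns 131.
Creditworthy: collateral gives 253 − 19 = 234; no collateral gives 131 − 0 = 131. No deviation. ✓
Subprime: no collateral gives 131 − 0 = 131; collateral gives 253 − 186 = 67. No deviation. ✓
Both incentive constraints hold.

Yes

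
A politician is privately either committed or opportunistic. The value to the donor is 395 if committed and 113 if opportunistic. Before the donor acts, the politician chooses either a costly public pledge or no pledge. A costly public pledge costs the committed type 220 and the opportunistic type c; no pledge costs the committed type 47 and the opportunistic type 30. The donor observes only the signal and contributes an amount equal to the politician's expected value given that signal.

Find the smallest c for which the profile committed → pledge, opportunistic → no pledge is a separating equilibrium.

312

Under separation: pledge → committed (pays 395); no pledge → opportunistic (pays 113).
Committed: 395 − 220 = 175 ≥ 113 − 47 = 66. Holds regardless of c. ✓
Opportunistic: 113 − 30 ≥ 395 − c, so c ≥ 395 − 83 = 312.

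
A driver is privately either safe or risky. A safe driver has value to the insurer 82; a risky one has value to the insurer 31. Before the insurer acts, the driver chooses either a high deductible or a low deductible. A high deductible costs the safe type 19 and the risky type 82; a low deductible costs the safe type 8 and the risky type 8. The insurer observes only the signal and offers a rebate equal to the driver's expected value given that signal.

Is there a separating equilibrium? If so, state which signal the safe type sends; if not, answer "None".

high deductible

Try safe → high deductible, risky → low deductible:
  If types separate, high deductible earns payment 82 and low deductible earns 31.
  Safe: high deductible gives 82 − 19 = 63; low deductible gives 31 − 8 = 23. No deviation. ✓
  Risky: low deductible gives 31 − 8 = 23; high deductible gives 82 − 82 = 0. No deviation. ✓
Both hold — the safe type sends high deductible.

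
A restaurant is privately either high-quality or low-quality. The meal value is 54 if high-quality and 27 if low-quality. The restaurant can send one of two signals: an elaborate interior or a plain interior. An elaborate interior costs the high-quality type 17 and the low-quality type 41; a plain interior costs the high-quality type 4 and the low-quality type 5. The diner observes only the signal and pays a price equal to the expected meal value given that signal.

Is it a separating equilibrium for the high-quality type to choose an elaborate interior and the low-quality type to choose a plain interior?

Under separation the diner infers type exactly: elaborate interior → high-quality (pays 54), plain interior → low-quality (pays 27).
High-quality: elaborate interior gives 54 − 17 = 37; plain interior gives 27 − 4 = 23. No deviation. ✓
Low-quality: plain interior gives 27 − 5 = 22; elaborate interior gives 54 − 41 = 13. No deviation. ✓
Both incentive constraints hold.

Yes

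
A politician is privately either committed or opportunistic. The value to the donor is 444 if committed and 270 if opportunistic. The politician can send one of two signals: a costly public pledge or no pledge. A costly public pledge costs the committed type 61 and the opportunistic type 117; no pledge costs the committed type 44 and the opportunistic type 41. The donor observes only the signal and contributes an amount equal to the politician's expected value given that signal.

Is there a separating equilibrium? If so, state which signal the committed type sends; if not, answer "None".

None

Try committed → pledge, opportunistic → no pledge:
  If types separate, pledge earns payment 444 and no pledge earns 270.
  Committed: pledge gives 444 − 61 = 383; no pledge gives 270 − 44 = 226. No deviation. ✓
  Opportunistic: no pledge gives 270 − 41 = 229; pledge gives 444 − 117 = 327. Would deviate. ✗
Try committed → no pledge, opportunistic → pledge:
  If types separate, no pledge earns payment 444 and pledge earns 270.
  Committed: no pledge gives 444 − 44 = 400; pledge gives 270 − 61 = 209. No deviation. ✓
  Opportunistic: pledge gives 270 − 117 = 153; no pledge gives 444 − 41 = 403. Would deviate. ✗
Neither assignment is incentive-compatible.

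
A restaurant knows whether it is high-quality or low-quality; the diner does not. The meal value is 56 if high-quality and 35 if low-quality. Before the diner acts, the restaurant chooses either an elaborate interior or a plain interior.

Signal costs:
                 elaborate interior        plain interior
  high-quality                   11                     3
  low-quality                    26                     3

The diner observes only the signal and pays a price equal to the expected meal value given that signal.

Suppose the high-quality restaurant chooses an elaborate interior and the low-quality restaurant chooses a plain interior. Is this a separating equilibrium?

If types separate, elaborate interior earns payment 56 and plain interior earns 35.
High-quality: elaborate interior gives 56 − 11 = 45; plain interior gives 35 − 3 = 32. No deviation. ✓
Low-quality: plain interior gives 35 − 3 = 32; elaborate interior gives 56 − 26 = 30. No deviation. ✓
Both incentive constraints hold.

Yes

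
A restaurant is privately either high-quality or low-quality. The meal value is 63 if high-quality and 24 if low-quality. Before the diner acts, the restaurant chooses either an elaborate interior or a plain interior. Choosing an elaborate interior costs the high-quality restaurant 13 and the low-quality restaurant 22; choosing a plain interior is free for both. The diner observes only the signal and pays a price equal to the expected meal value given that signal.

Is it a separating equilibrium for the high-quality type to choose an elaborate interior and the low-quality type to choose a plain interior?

If types separate, elaborate interior earns payment 63 and plain interior earns 24.
High-quality: elaborate interior gives 63 − 13 = 50; plain interior gives 24 − 0 = 24. No deviation. ✓
Low-quality: plain interior gives 24 − 0 = 24; elaborate interior gives 63 − 22 = 41. Would deviate. ✗

No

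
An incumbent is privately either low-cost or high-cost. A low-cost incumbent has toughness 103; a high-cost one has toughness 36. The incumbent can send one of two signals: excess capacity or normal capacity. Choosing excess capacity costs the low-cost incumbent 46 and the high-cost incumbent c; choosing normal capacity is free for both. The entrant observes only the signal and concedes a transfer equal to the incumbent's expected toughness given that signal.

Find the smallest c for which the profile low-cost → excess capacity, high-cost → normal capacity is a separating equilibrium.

67

Under separation: excess capacity → low-cost (pays 103); normal capacity → high-cost (pays 36).
Low-cost: 103 − 46 = 57 ≥ 36 − 0 = 36. Holds regardless of c. ✓
High-cost: 36 − 0 ≥ 103 − c, so c ≥ 103 − 36 = 67.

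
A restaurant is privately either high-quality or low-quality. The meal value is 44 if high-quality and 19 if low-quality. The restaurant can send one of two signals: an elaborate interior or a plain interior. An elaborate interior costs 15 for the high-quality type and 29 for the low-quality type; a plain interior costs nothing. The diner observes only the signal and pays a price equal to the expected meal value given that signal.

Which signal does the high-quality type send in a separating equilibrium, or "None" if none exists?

elaborate interior

Try high-quality → elaborate interior, low-quality → plain interior:
  If types separate, elaborate interior earns payment 44 and plain interior earns 19.
  High-quality: elaborate interior gives 44 − 15 = 29; plain interior gives 19 − 0 = 19. No deviation. ✓
  Low-quality: plain interior gives 19 − 0 = 19; elaborate interior gives 44 − 29 = 15. No deviation. ✓
Both hold — the high-quality type sends elaborate interior.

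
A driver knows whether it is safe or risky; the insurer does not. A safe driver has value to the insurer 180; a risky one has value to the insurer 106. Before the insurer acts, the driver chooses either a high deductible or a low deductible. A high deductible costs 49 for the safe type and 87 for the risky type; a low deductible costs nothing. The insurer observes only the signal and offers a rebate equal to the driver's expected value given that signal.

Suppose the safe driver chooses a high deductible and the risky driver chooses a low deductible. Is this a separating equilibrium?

If types separate, high deductible earns payment 180 and low deductible earns 106.
Safe: high deductible gives 180 − 49 = 131; low deductible gives 106 − 0 = 106. No deviation. ✓
Risky: low deductible gives 106 − 0 = 106; high deductible gives 180 − 87 = 93. No deviation. ✓
Neither type gains from mimicking the other.

Yes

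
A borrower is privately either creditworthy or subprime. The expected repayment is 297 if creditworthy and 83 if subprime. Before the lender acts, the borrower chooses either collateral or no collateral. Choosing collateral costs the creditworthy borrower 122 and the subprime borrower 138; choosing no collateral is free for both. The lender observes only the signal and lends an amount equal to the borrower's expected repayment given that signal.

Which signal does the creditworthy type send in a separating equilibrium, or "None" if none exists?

Try creditworthy → collateral, subprime → no collateral:
  If types separate, collateral earns payment 297 and no collateral earns 83.
  Creditworthy: collateral gives 297 − 122 = 175; no collateral gives 83 − 0 = 83. No deviation. ✓
  Subprime: no collateral gives 83 − 0 = 83; collateral gives 297 − 138 = 159. Would deviate. ✗
Try creditworthy → no collateral, subprime → collateral:
  If types separate, no collateral earns payment 297 and collateral earns 83.
  Creditworthy: no collateral gives 297 − 0 = 297; collateral gives 83 − 122 = -39. No deviation. ✓
  Subprime: collateral gives 83 − 138 = -55; no collateral gives 297 − 0 = 297. Would deviate. ✗
Neither assignment is incentive-compatible.

None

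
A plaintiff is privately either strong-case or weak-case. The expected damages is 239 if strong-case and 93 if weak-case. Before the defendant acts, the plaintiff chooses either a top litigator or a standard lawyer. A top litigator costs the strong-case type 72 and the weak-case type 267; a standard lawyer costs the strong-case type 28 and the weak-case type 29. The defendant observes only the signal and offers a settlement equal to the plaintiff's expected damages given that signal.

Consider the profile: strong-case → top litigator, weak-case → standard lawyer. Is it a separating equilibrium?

Yes

If types separate, top litigator earns payment 239 and standard lawyer earns 93.
Strong-case: top litigator gives 239 − 72 = 167; standard lawyer gives 93 − 28 = 65. No deviation. ✓
Weak-case: standard lawyer gives 93 − 29 = 64; top litigator gives 239 − 267 = -28. No deviation. ✓
Both incentive constraints hold.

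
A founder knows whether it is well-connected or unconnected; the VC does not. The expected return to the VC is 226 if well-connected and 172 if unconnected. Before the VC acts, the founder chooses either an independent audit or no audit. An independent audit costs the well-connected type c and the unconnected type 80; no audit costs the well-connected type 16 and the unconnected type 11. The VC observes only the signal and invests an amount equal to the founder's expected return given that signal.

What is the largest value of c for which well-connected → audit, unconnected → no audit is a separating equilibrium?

70

Under separation: audit → well-connected (pays 226); no audit → unconnected (pays 172).
Unconnected: 172 − 11 = 161 ≥ 226 − 80 = 146. Holds regardless of c. ✓
Well-connected: 226 − c ≥ 172 − 16, so c ≤ 226 − 156 = 70.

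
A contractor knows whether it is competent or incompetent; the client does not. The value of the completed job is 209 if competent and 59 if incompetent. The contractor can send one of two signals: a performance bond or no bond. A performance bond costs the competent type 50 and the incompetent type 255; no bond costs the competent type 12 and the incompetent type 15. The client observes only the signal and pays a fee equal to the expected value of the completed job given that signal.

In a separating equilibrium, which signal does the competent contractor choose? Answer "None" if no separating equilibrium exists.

bond

Try competent → bond, incompetent → no bond:
  Under separation the client infers type exactly: bond → competent (pays 209), no bond → incompetent (pays 59).
  Competent: bond gives 209 − 50 = 159; no bond gives 59 − 12 = 47. No deviation. ✓
  Incompetent: no bond gives 59 − 15 = 44; bond gives 209 − 255 = -46. No deviation. ✓
Both hold — the competent type sends bond.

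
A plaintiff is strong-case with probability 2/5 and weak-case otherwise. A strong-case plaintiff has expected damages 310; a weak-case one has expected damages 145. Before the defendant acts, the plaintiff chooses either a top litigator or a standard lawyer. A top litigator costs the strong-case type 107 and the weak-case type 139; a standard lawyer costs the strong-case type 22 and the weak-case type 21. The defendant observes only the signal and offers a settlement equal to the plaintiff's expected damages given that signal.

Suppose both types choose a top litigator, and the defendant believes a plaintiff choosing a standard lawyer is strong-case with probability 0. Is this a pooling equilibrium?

No

At the pooled signal (top litigator) the defendant holds the prior 2/5 and pays 2/5·310 + 3/5·145 = 211. Off-path (standard lawyer) belief 0 gives 0·310 + 1·145 = 145.
Strong-case: top litigator gives 211 − 107 = 104; standard lawyer gives 145 − 22 = 123. Deviates. ✗
Weak-case: top litigator gives 211 − 139 = 72; standard lawyer gives 145 − 21 = 124. Deviates. ✗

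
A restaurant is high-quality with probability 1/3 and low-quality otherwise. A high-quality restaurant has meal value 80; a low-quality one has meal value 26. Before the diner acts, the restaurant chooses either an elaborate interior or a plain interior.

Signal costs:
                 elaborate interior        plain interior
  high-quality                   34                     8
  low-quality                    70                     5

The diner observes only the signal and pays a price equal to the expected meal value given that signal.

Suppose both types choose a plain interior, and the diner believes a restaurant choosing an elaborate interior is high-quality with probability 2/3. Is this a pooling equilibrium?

Yes

On the equilibrium path (plain interior) the diner holds the prior 1/3 and pays 1/3·80 + 2/3·26 = 44. Off-path (elaborate interior) belief 2/3 gives 2/3·80 + 1/3·26 = 62.
High-quality: plain interior gives 44 − 8 = 36; elaborate interior gives 62 − 34 = 28. Stays. ✓
Low-quality: plain interior gives 44 − 5 = 39; elaborate interior gives 62 − 70 = -8. Stays. ✓
Beliefs are Bayes-consistent on-path and both types best-respond.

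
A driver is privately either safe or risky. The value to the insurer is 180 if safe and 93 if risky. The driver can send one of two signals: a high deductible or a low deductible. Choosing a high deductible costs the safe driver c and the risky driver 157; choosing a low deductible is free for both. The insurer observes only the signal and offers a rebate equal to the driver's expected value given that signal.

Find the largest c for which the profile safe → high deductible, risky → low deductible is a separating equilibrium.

Under separation: high deductible → safe (pays 180); low deductible → risky (pays 93).
Risky: 93 − 0 = 93 ≥ 180 − 157 = 23. Holds regardless of c. ✓
Safe: 180 − c ≥ 93 − 0, so c ≤ 180 − 93 = 87.

87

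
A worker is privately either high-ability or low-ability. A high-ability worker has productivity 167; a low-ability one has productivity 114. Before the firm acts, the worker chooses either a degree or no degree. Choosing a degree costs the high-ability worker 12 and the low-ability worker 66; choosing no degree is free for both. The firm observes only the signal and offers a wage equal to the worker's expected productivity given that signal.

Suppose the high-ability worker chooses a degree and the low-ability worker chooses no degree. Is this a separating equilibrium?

Yes

Under separation the firm infers type exactly: degree → high-ability (pays 167), no degree → low-ability (pays 114).
High-ability: degree gives 167 − 12 = 155; no degree gives 114 − 0 = 114. No deviation. ✓
Low-ability: no degree gives 114 − 0 = 114; degree gives 167 − 66 = 101. No deviation. ✓
Neither type gains from mimicking the other.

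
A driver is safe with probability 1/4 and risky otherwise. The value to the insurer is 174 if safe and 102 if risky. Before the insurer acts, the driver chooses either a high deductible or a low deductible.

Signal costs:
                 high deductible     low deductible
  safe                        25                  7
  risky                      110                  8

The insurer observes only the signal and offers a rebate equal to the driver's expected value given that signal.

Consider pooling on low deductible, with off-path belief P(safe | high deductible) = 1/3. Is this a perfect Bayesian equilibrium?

At the pooled signal (low deductible) the insurer holds the prior 1/4 and pays 1/4·174 + 3/4·102 = 120. Off-path (high deductible) belief 1/3 gives 1/3·174 + 2/3·102 = 126.
Safe: low deductible gives 120 − 7 = 113; high deductible gives 126 − 25 = 101. Stays. ✓
Risky: low deductible gives 120 − 8 = 112; high deductible gives 126 − 110 = 16. Stays. ✓

Yes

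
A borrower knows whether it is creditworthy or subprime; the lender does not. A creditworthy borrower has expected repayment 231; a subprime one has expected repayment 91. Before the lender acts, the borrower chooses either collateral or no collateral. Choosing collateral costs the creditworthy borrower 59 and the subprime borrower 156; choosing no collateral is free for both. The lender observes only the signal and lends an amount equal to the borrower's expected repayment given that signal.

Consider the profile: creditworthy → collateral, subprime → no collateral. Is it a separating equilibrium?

Under separation the lender infers type exactly: collateral → creditworthy (pays 231), no collateral → subprime (pays 91).
Creditworthy: collateral gives 231 − 59 = 172; no collateral gives 91 − 0 = 91. No deviation. ✓
Subprime: no collateral gives 91 − 0 = 91; collateral gives 231 − 156 = 75. No deviation. ✓
Neither type gains from mimicking the other.

Yes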